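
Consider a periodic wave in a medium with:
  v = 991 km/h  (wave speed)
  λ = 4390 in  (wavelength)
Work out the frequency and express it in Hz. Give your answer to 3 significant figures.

2.47 Hz

Solving v = f·λ for f: f = v/λ.
v = 991 km/h = 275.3 m/s; λ = 4390 in = 111.5 m.
f = 2.469 Hz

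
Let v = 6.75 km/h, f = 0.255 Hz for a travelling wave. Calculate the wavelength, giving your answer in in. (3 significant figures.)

Rearranging: λ = v/f.
v = 6.75 km/h = 1.875 m/s; f = 0.255 Hz.
λ = 7.353 m
7.353 m × (1 in / 0.02540 m) = 289.5 in

289 in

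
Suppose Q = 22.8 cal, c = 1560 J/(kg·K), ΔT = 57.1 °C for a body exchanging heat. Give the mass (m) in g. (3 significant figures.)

Rearranging: m = Q/(c·ΔT).
Q = 22.8 cal = 95.40 J; c = 1560 J/(kg·K); ΔT = 57.1 °C = 57.10 K.
m = 0.001071 kg
0.001071 kg × (1 g / 0.001000 kg) = 1.071 g

1.07 g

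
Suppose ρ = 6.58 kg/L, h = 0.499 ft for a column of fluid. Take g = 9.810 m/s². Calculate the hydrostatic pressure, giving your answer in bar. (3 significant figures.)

0.0982 bar

P is given directly by: P = ρgh.
ρ = 6.58 kg/L = 6580 kg/m³; h = 0.499 ft = 0.1521 m; g = 9.810 m/s².
P = 9818 Pa
9818 Pa × (1 bar / 1.000×10^5 Pa) = 0.09818 bar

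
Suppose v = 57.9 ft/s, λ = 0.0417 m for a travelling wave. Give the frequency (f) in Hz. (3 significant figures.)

423 Hz

Rearranging: f = v/λ.
v = 57.9 ft/s = 17.65 m/s; λ = 0.0417 m.
f = 423.2 Hz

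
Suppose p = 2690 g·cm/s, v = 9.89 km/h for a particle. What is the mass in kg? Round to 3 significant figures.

0.00979 kg

Rearranging: m = p/v.
p = 2690 g·cm/s = 0.02690 kg·m/s; v = 9.89 km/h = 2.747 m/s.
m = 0.009792 kg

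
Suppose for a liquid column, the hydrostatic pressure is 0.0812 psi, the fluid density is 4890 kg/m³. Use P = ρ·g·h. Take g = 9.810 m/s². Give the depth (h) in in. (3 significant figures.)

0.459 in

Rearranging: h = P/(ρ·g).
P = 0.0812 psi = 559.9 Pa; ρ = 4890 kg/m³; g = 9.810 m/s².
h = 0.01167 m
0.01167 m × (1 in / 0.02540 m) = 0.4595 in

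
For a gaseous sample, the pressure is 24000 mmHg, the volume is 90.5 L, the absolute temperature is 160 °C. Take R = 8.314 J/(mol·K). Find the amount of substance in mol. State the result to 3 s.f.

From the ideal-gas law: n = PV/(RT).
P = 24000 mmHg = 3.200×10^6 Pa; V = 90.5 L = 0.09050 m³; T = 160 °C = 433.1 K; R = 8.314 J/(mol·K).
n = 80.41 mol

80.4 mol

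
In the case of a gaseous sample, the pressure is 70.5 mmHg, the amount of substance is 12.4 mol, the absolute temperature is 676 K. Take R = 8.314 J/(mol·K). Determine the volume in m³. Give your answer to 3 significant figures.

7.41 m³

From the ideal-gas law: V = nRT/P.
P = 70.5 mmHg = 9399 Pa; n = 12.4 mol; T = 676 K; R = 8.314 J/(mol·K).
V = 7.415 m³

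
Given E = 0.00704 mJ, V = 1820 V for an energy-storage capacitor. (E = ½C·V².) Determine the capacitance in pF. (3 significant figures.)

4.25 pF

Rearranging E = ½C·V² for C: C = 2E/V².
E = 0.00704 mJ = 7.040×10^-6 J; V = 1820 V.
C = 4.251×10^-12 F
4.251×10^-12 F × (1 pF / 1.000×10^-12 F) = 4.251 pF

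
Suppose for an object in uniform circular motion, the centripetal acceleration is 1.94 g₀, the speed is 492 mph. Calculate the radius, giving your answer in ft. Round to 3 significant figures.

Solving a = v²/r for r: r = v²/a.
a = 1.94 g₀ = 19.02 m/s²; v = 492 mph = 219.9 m/s.
r = 2543 m
2543 m × (1 ft / 0.3048 m) = 8342 ft

8340 ft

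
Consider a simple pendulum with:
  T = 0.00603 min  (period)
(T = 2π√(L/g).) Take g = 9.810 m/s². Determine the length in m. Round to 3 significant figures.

Rearranging: L = g·(T/2π)².
T = 0.00603 min = 0.3618 s; g = 9.810 m/s².
L = 0.03253 m

0.0325 m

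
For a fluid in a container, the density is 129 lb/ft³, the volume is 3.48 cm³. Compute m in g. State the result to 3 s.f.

7.19 g

Rearranging ρ = m/V for m: m = ρV.
ρ = 129 lb/ft³ = 2066 kg/m³; V = 3.48 cm³ = 3.480×10^-6 m³.
m = 0.007191 kg
0.007191 kg × (1 g / 0.001000 kg) = 7.191 g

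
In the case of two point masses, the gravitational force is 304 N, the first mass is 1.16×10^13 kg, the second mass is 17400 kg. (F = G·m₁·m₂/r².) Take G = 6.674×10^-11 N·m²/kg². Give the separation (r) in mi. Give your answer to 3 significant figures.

From Newton's law of gravitation: r = √(G·m₁m₂/F).
F = 304 N; m₁ = 1.16×10^13 kg; m₂ = 17400 kg; G = 6.674×10^-11 N·m²/kg².
r = 210.5 m
210.5 m × (1 mi / 1609 m) = 0.1308 mi

0.131 mi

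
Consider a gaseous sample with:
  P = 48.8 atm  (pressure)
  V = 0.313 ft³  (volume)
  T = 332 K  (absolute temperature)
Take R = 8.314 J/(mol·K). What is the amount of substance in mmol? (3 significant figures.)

15900 mmol

Rearranging: n = PV/(RT).
P = 48.8 atm = 4.945×10^6 Pa; V = 0.313 ft³ = 0.008863 m³; T = 332 K; R = 8.314 J/(mol·K).
n = 15.88 mol
15.88 mol × (1 mmol / 0.001000 mol) = 15877 mmol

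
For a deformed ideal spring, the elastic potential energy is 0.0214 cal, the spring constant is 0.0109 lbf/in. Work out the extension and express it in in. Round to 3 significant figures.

12.1 in

Rearranging: x = √(2U/k).
U = 0.0214 cal = 0.08954 J; k = 0.0109 lbf/in = 1.909 N/m.
x = 0.3063 m
0.3063 m × (1 in / 0.02540 m) = 12.06 in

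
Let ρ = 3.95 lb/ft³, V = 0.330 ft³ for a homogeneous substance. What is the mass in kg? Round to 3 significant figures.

Solving ρ = m/V for m: m = ρV.
ρ = 3.95 lb/ft³ = 63.27 kg/m³; V = 0.330 ft³ = 0.009345 m³.
m = 0.5913 kg

0.591 kg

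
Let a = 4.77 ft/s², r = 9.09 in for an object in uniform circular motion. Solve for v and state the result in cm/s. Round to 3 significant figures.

57.9 cm/s

Rearranging a = v²/r for v: v = √(a·r).
a = 4.77 ft/s² = 1.454 m/s²; r = 9.09 in = 0.2309 m.
v = 0.5794 m/s
0.5794 m/s × (1 cm/s / 0.01000 m/s) = 57.94 cm/s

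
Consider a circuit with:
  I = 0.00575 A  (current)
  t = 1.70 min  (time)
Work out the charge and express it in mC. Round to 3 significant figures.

q is given directly by: q = It.
I = 0.00575 A; t = 1.70 min = 102.0 s.
q = 0.5865 C  (the unit combination reduces to A·s = C)
0.5865 C × (1 mC / 0.001000 C) = 586.5 mC

586 mC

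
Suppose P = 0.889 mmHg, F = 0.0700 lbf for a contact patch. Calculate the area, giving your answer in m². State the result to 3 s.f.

0.00263 m²

Rearranging: A = F/P.
P = 0.889 mmHg = 118.5 Pa; F = 0.0700 lbf = 0.3114 N.
A = 0.002627 m²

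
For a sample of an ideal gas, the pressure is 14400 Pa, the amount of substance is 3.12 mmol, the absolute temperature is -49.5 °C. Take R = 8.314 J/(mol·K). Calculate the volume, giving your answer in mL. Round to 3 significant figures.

Solving PV = nRT for V: V = nRT/P.
P = 14400 Pa; n = 3.12 mmol = 0.003120 mol; T = -49.5 °C = 223.6 K; R = 8.314 J/(mol·K).
V = 4.029×10^-4 m³
4.029×10^-4 m³ × (1 mL / 1.000×10^-6 m³) = 402.9 mL

403 mL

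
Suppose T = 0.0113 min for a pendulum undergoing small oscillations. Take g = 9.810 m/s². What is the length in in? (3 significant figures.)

Rearranging T = 2π√(L/g) for L: L = g·(T/2π)².
T = 0.0113 min = 0.6780 s; g = 9.810 m/s².
L = 0.1142 m
0.1142 m × (1 in / 0.02540 m) = 4.497 in

4.50 in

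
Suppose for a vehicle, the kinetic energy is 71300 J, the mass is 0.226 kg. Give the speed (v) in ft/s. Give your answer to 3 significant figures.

Solving KE = ½mv² for v: v = √(2·KE/m).
KE = 71300 J; m = 0.226 kg.
v = 794.3 m/s
794.3 m/s × (1 ft/s / 0.3048 m/s) = 2606 ft/s

2610 ft/s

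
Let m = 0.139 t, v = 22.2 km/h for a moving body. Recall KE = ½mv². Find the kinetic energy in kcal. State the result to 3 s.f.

0.632 kcal

Directly: KE = ½mv².
m = 0.139 t = 139.0 kg; v = 22.2 km/h = 6.167 m/s.
KE = 2643 J
2643 J × (1 kcal / 4184 J) = 0.6317 kcal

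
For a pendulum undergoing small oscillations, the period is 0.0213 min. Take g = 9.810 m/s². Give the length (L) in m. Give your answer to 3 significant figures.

0.406 m

Solving T = 2π√(L/g) for L: L = g·(T/2π)².
T = 0.0213 min = 1.278 s; g = 9.810 m/s².
L = 0.4059 m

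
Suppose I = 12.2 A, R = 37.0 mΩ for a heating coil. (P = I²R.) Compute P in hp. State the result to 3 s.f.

0.00739 hp

P is given directly by: P = I²R.
I = 12.2 A; R = 37.0 mΩ = 0.03700 Ω.
P = 5.507 W
5.507 W × (1 hp / 745.7 W) = 0.007385 hp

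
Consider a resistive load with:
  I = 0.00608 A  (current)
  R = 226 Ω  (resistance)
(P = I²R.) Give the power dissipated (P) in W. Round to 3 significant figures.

Directly: P = I²R.
I = 0.00608 A; R = 226 Ω.
P = 0.008354 W  (the unit combination reduces to kg·m²/s³ = W)

0.00835 W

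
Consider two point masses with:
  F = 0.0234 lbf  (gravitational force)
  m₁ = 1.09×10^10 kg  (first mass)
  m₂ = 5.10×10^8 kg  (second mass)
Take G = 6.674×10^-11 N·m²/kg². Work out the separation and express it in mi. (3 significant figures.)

From Newton's law of gravitation: r = √(G·m₁m₂/F).
F = 0.0234 lbf = 0.1041 N; m₁ = 1.09×10^10 kg; m₂ = 5.10×10^8 kg; G = 6.674×10^-11 N·m²/kg².
r = 59702 m
59702 m × (1 mi / 1609 m) = 37.10 mi

37.1 mi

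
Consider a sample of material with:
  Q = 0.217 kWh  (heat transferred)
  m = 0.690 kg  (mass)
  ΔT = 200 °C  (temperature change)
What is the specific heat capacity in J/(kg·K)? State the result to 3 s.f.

5660 J/(kg·K)

Rearranging Q = m·c·ΔT for c: c = Q/(m·ΔT).
Q = 0.217 kWh = 7.812×10^5 J; m = 0.690 kg; ΔT = 200 °C = 200.0 K.
c = 5661 J/(kg·K)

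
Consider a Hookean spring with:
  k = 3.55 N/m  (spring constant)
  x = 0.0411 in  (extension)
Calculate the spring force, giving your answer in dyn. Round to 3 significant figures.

F is given directly by: F = kx.
k = 3.55 N/m; x = 0.0411 in = 0.001044 m.
F = 0.003706 N
0.003706 N × (1 dyn / 1.000×10^-5 N) = 370.6 dyn

371 dyn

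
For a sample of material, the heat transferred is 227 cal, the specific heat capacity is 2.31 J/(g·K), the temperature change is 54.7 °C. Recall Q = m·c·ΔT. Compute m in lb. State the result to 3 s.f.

Solving Q = m·c·ΔT for m: m = Q/(c·ΔT).
Q = 227 cal = 949.8 J; c = 2.31 J/(g·K) = 2310 J/(kg·K); ΔT = 54.7 °C = 54.70 K.
m = 0.007517 kg
0.007517 kg × (1 lb / 0.4536 kg) = 0.01657 lb

0.0166 lb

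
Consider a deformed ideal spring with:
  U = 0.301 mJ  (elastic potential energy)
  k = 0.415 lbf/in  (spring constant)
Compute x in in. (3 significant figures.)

Solving U = ½k·x² for x: x = √(2U/k).
U = 0.301 mJ = 3.010×10^-4 J; k = 0.415 lbf/in = 72.68 N/m.
x = 0.002878 m
0.002878 m × (1 in / 0.02540 m) = 0.1133 in

0.113 in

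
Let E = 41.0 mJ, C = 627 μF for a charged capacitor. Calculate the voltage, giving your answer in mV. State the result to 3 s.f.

11400 mV

Rearranging E = ½C·V² for V: V = √(2E/C).
E = 41.0 mJ = 0.04100 J; C = 627 μF = 6.270×10^-4 F.
V = 11.44 V
11.44 V × (1 mV / 0.001000 V) = 11436 mV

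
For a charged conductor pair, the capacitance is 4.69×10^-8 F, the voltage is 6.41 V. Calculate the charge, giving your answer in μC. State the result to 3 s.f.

Rearranging: Q = CV.
C = 4.69×10^-8 F; V = 6.41 V.
Q = 3.006×10^-7 C  (the unit combination reduces to A·s = C)
3.006×10^-7 C × (1 μC / 1.000×10^-6 C) = 0.3006 μC

0.301 μC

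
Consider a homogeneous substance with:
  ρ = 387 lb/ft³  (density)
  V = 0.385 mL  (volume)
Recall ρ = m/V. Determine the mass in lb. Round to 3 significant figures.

Rearranging: m = ρV.
ρ = 387 lb/ft³ = 6199 kg/m³; V = 0.385 mL = 3.850×10^-7 m³.
m = 0.002387 kg
0.002387 kg × (1 lb / 0.4536 kg) = 0.005262 lb

0.00526 lb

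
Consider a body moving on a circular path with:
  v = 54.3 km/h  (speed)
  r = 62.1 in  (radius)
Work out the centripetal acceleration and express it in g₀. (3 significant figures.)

Directly: a = v²/r.
v = 54.3 km/h = 15.08 m/s; r = 62.1 in = 1.577 m.
a = 144.2 m/s²
144.2 m/s² × (1 g₀ / 9.807 m/s²) = 14.71 g₀

14.7 g₀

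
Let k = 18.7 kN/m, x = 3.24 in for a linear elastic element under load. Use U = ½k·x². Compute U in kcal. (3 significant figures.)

U is given directly by: U = ½kx².
k = 18.7 kN/m = 18700 N/m; x = 3.24 in = 0.08230 m.
U = 63.32 J  (the unit combination reduces to kg·m²/s² = J)
63.32 J × (1 kcal / 4184 J) = 0.01513 kcal

0.0151 kcal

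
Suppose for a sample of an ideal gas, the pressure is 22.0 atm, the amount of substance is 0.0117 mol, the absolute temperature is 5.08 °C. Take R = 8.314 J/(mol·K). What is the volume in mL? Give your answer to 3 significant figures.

From the ideal-gas law: V = nRT/P.
P = 22.0 atm = 2.229×10^6 Pa; n = 0.0117 mol; T = 5.08 °C = 278.2 K; R = 8.314 J/(mol·K).
V = 1.214×10^-5 m³
1.214×10^-5 m³ × (1 mL / 1.000×10^-6 m³) = 12.14 mL

12.1 mL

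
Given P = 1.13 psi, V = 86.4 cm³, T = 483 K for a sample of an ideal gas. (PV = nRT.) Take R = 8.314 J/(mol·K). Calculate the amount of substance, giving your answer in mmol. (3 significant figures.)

0.168 mmol

From the ideal-gas law: n = PV/(RT).
P = 1.13 psi = 7791 Pa; V = 86.4 cm³ = 8.640×10^-5 m³; T = 483 K; R = 8.314 J/(mol·K).
n = 1.676×10^-4 mol
1.676×10^-4 mol × (1 mmol / 0.001000 mol) = 0.1676 mmol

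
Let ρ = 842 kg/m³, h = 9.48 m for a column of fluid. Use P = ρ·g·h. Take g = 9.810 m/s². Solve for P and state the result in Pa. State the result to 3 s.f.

78300 Pa

Directly: P = ρgh.
ρ = 842 kg/m³; h = 9.48 m; g = 9.810 m/s².
P = 78305 Pa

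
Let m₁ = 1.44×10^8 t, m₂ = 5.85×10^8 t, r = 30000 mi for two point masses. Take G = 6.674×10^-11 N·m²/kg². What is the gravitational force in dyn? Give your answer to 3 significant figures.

241 dyn

F is given directly by: F = Gm₁m₂/r².
m₁ = 1.44×10^8 t = 1.440×10^11 kg; m₂ = 5.85×10^8 t = 5.850×10^11 kg; r = 30000 mi = 4.828×10^7 m; G = 6.674×10^-11 N·m²/kg².
F = 0.002412 N
0.002412 N × (1 dyn / 1.000×10^-5 N) = 241.2 dyn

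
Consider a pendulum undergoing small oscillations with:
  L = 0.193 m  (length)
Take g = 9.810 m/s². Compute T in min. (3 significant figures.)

0.0147 min

Directly: T = 2π√(L/g).
L = 0.193 m; g = 9.810 m/s².
T = 0.8813 s
0.8813 s × (1 min / 60.00 s) = 0.01469 min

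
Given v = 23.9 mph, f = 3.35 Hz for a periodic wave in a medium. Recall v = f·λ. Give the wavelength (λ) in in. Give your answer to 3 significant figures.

126 in

Rearranging v = f·λ for λ: λ = v/f.
v = 23.9 mph = 10.68 m/s; f = 3.35 Hz.
λ = 3.189 m
3.189 m × (1 in / 0.02540 m) = 125.6 in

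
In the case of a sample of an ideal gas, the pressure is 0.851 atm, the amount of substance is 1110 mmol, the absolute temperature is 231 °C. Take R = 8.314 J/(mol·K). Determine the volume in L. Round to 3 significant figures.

Rearranging PV = nRT for V: V = nRT/P.
P = 0.851 atm = 86228 Pa; n = 1110 mmol = 1.110 mol; T = 231 °C = 504.1 K; R = 8.314 J/(mol·K).
V = 0.05396 m³
0.05396 m³ × (1 L / 0.001000 m³) = 53.96 L

54.0 L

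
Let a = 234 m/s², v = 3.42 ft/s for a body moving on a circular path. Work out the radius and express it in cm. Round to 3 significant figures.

0.464 cm

Rearranging a = v²/r for r: r = v²/a.
a = 234 m/s²; v = 3.42 ft/s = 1.042 m/s.
r = 0.004644 m
0.004644 m × (1 cm / 0.01000 m) = 0.4644 cm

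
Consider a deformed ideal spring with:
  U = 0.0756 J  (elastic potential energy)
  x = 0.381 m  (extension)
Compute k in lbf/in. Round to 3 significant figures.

Rearranging U = ½k·x² for k: k = 2U/x².
U = 0.0756 J; x = 0.381 m.
k = 1.042 N/m
1.042 N/m × (1 lbf/in / 175.1 N/m) = 0.005948 lbf/in

0.00595 lbf/in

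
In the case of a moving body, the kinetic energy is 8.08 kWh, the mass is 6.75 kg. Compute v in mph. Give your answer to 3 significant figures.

6570 mph

Solving KE = ½mv² for v: v = √(2·KE/m).
KE = 8.08 kWh = 2.909×10^7 J; m = 6.75 kg.
v = 2936 m/s
2936 m/s × (1 mph / 0.4470 m/s) = 6567 mph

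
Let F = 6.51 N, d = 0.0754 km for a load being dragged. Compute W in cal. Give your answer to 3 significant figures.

117 cal

Directly: W = F·d.
F = 6.51 N; d = 0.0754 km = 75.40 m.
W = 490.9 J  (the unit combination reduces to kg·m²/s² = J)
490.9 J × (1 cal / 4.184 J) = 117.3 cal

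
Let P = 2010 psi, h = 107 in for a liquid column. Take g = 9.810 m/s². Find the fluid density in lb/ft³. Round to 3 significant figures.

32400 lb/ft³

Rearranging: ρ = P/(g·h).
P = 2010 psi = 1.386×10^7 Pa; h = 107 in = 2.718 m; g = 9.810 m/s².
ρ = 5.198×10^5 kg/m³
5.198×10^5 kg/m³ × (1 lb/ft³ / 16.02 kg/m³) = 32449 lb/ft³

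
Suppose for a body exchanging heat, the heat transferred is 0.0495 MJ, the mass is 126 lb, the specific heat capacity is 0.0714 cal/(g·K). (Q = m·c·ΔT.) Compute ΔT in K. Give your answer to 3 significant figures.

2.90 K

Solving Q = m·c·ΔT for ΔT: ΔT = Q/(m·c).
Q = 0.0495 MJ = 49500 J; m = 126 lb = 57.15 kg; c = 0.0714 cal/(g·K) = 298.7 J/(kg·K).
ΔT = 2.899 K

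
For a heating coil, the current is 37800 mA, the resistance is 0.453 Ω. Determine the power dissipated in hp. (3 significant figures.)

Directly: P = I²R.
I = 37800 mA = 37.80 A; R = 0.453 Ω.
P = 647.3 W
647.3 W × (1 hp / 745.7 W) = 0.8680 hp

0.868 hp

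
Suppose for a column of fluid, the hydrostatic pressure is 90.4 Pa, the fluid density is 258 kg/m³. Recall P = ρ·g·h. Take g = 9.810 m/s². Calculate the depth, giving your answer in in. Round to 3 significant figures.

Solving P = ρ·g·h for h: h = P/(ρ·g).
P = 90.4 Pa; ρ = 258 kg/m³; g = 9.810 m/s².
h = 0.03572 m
0.03572 m × (1 in / 0.02540 m) = 1.406 in

1.41 in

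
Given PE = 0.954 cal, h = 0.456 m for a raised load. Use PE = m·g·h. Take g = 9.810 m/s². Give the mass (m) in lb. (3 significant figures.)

1.97 lb

Rearranging: m = PE/(g·h).
PE = 0.954 cal = 3.992 J; h = 0.456 m; g = 9.810 m/s².
m = 0.8923 kg
0.8923 kg × (1 lb / 0.4536 kg) = 1.967 lb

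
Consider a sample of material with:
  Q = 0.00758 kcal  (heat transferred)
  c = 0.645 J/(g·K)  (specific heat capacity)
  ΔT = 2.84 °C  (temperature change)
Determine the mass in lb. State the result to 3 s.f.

0.0382 lb

Rearranging: m = Q/(c·ΔT).
Q = 0.00758 kcal = 31.71 J; c = 0.645 J/(g·K) = 645.0 J/(kg·K); ΔT = 2.84 °C = 2.840 K.
m = 0.01731 kg
0.01731 kg × (1 lb / 0.4536 kg) = 0.03817 lb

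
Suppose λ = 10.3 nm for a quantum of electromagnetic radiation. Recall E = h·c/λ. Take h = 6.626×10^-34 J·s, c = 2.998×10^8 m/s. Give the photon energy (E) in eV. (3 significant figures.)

Directly: E = hc/λ.
λ = 10.3 nm = 1.030×10^-8 m; h = 6.626×10^-34 J·s; c = 2.998×10^8 m/s.
E = 1.929×10^-17 J
1.929×10^-17 J × (1 eV / 1.602×10^-19 J) = 120.4 eV

120 eV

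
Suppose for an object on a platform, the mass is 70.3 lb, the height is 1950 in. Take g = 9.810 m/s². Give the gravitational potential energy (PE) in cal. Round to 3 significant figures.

PE is given directly by: PE = mgh.
m = 70.3 lb = 31.89 kg; h = 1950 in = 49.53 m; g = 9.810 m/s².
PE = 15494 J  (the unit combination reduces to kg·m²/s² = J)
15494 J × (1 cal / 4.184 J) = 3703 cal

3700 cal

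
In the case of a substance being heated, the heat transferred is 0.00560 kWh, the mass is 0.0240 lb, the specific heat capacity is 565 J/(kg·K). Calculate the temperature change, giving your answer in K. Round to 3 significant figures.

3280 K

Rearranging: ΔT = Q/(m·c).
Q = 0.00560 kWh = 20160 J; m = 0.0240 lb = 0.01089 kg; c = 565 J/(kg·K).
ΔT = 3278 K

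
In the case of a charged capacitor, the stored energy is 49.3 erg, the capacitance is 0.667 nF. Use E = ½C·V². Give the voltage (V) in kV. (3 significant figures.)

0.122 kV

Rearranging: V = √(2E/C).
E = 49.3 erg = 4.930×10^-6 J; C = 0.667 nF = 6.670×10^-10 F.
V = 121.6 V  (the unit combination reduces to kg·m²/(A·s³) = V)
121.6 V × (1 kV / 1000 V) = 0.1216 kV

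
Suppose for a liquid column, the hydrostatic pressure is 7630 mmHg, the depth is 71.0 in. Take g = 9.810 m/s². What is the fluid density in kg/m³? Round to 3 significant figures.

Solving P = ρ·g·h for ρ: ρ = P/(g·h).
P = 7630 mmHg = 1.017×10^6 Pa; h = 71.0 in = 1.803 m; g = 9.810 m/s².
ρ = 57500 kg/m³

57500 kg/m³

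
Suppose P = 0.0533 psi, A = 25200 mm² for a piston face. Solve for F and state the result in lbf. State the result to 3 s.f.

2.08 lbf

Rearranging: F = P·A.
P = 0.0533 psi = 367.5 Pa; A = 25200 mm² = 0.02520 m².
F = 9.261 N
9.261 N × (1 lbf / 4.448 N) = 2.082 lbf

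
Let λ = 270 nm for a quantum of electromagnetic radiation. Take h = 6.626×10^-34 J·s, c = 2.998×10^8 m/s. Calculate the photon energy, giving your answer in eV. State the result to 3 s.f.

Directly: E = hc/λ.
λ = 270 nm = 2.700×10^-7 m; h = 6.626×10^-34 J·s; c = 2.998×10^8 m/s.
E = 7.357×10^-19 J  (the unit combination reduces to kg·m²/s² = J)
7.357×10^-19 J × (1 eV / 1.602×10^-19 J) = 4.592 eV

4.59 eV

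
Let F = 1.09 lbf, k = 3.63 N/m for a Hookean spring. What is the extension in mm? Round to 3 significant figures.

1340 mm

Rearranging F = k·x for x: x = F/k.
F = 1.09 lbf = 4.849 N; k = 3.63 N/m.
x = 1.336 m
1.336 m × (1 mm / 0.001000 m) = 1336 mm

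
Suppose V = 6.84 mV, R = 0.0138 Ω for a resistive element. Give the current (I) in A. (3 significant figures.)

Solving V = I·R for I: I = V/R.
V = 6.84 mV = 0.006840 V; R = 0.0138 Ω.
I = 0.4957 A

0.496 A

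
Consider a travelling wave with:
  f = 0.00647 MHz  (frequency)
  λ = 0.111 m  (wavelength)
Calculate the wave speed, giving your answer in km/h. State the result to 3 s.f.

2590 km/h

Directly: v = fλ.
f = 0.00647 MHz = 6470 Hz; λ = 0.111 m.
v = 718.2 m/s
718.2 m/s × (1 km/h / 0.2778 m/s) = 2585 km/h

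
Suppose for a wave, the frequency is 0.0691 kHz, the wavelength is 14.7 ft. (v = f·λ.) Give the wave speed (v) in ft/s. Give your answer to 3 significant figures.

Directly: v = fλ.
f = 0.0691 kHz = 69.10 Hz; λ = 14.7 ft = 4.481 m.
v = 309.6 m/s
309.6 m/s × (1 ft/s / 0.3048 m/s) = 1016 ft/s

1020 ft/s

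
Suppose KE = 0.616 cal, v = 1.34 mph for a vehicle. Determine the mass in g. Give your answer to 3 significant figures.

14400 g

Solving KE = ½mv² for m: m = 2·KE/v².
KE = 0.616 cal = 2.577 J; v = 1.34 mph = 0.5990 m/s.
m = 14.36 kg
14.36 kg × (1 g / 0.001000 kg) = 14365 g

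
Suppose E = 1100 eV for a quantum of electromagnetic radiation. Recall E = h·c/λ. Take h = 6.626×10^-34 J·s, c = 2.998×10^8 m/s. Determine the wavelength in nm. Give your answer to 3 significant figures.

1.13 nm

Rearranging E = h·c/λ for λ: λ = hc/E.
E = 1100 eV = 1.762×10^-16 J; h = 6.626×10^-34 J·s; c = 2.998×10^8 m/s.
λ = 1.127×10^-9 m
1.127×10^-9 m × (1 nm / 1.000×10^-9 m) = 1.127 nm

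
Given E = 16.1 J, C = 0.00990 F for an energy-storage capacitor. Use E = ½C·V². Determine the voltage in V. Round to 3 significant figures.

57.0 V

Solving E = ½C·V² for V: V = √(2E/C).
E = 16.1 J; C = 0.00990 F.
V = 57.03 V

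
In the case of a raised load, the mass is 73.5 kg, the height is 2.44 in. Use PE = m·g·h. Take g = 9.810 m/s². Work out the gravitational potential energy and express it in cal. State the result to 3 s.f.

10.7 cal

Directly: PE = mgh.
m = 73.5 kg; h = 2.44 in = 0.06198 m; g = 9.810 m/s².
PE = 44.69 J
44.69 J × (1 cal / 4.184 J) = 10.68 cal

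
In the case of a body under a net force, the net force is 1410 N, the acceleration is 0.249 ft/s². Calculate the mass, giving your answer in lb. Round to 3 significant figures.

41000 lb

From Newton's second law: m = F/a.
F = 1410 N; a = 0.249 ft/s² = 0.07590 m/s².
m = 18578 kg
18578 kg × (1 lb / 0.4536 kg) = 40958 lb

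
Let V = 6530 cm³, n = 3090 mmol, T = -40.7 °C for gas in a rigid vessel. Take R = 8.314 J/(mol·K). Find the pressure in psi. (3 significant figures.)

Directly: P = nRT/V.
V = 6530 cm³ = 0.006530 m³; n = 3090 mmol = 3.090 mol; T = -40.7 °C = 232.4 K; R = 8.314 J/(mol·K).
P = 9.145×10^5 Pa  (the unit combination reduces to kg/(m·s²) = Pa)
9.145×10^5 Pa × (1 psi / 6895 Pa) = 132.6 psi

133 psi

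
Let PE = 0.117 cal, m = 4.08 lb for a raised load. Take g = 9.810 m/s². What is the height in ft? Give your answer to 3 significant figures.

0.0885 ft

Rearranging PE = m·g·h for h: h = PE/(m·g).
PE = 0.117 cal = 0.4895 J; m = 4.08 lb = 1.851 kg; g = 9.810 m/s².
h = 0.02696 m
0.02696 m × (1 ft / 0.3048 m) = 0.08846 ft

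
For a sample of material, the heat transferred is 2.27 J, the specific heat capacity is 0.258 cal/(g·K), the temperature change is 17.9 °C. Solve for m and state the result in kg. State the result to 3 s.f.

Solving Q = m·c·ΔT for m: m = Q/(c·ΔT).
Q = 2.27 J; c = 0.258 cal/(g·K) = 1079 J/(kg·K); ΔT = 17.9 °C = 17.90 K.
m = 1.175×10^-4 kg

1.17×10^-4 kg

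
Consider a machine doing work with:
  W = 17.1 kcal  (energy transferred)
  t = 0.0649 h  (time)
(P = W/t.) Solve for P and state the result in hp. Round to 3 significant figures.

0.411 hp

Directly: P = W/t.
W = 17.1 kcal = 71546 J; t = 0.0649 h = 233.6 s.
P = 306.2 W  (the unit combination reduces to kg·m²/s³ = W)
306.2 W × (1 hp / 745.7 W) = 0.4107 hp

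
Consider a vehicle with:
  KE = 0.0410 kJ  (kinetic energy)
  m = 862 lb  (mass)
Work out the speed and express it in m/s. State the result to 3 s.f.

0.458 m/s

Rearranging: v = √(2·KE/m).
KE = 0.0410 kJ = 41.00 J; m = 862 lb = 391.0 kg.
v = 0.4580 m/s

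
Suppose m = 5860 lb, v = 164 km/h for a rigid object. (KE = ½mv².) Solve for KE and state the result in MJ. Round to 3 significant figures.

2.76 MJ

KE is given directly by: KE = ½mv².
m = 5860 lb = 2658 kg; v = 164 km/h = 45.56 m/s.
KE = 2.758×10^6 J  (the unit combination reduces to kg·m²/s² = J)
2.758×10^6 J × (1 MJ / 1.000×10^6 J) = 2.758 MJ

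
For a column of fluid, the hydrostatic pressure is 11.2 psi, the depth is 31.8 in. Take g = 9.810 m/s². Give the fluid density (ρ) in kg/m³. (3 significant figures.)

Rearranging P = ρ·g·h for ρ: ρ = P/(g·h).
P = 11.2 psi = 77221 Pa; h = 31.8 in = 0.8077 m; g = 9.810 m/s².
ρ = 9746 kg/m³

9750 kg/m³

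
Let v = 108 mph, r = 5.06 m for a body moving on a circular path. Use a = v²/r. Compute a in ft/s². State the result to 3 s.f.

a is given directly by: a = v²/r.
v = 108 mph = 48.28 m/s; r = 5.06 m.
a = 460.7 m/s²
460.7 m/s² × (1 ft/s² / 0.3048 m/s²) = 1511 ft/s²

1510 ft/s²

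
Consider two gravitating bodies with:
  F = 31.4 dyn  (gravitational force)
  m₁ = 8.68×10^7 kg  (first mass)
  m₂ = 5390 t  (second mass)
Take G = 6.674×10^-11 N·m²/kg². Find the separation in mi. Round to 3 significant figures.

6.20 mi

From Newton's law of gravitation: r = √(G·m₁m₂/F).
F = 31.4 dyn = 3.140×10^-4 N; m₁ = 8.68×10^7 kg; m₂ = 5390 t = 5.390×10^6 kg; G = 6.674×10^-11 N·m²/kg².
r = 9972 m
9972 m × (1 mi / 1609 m) = 6.196 mi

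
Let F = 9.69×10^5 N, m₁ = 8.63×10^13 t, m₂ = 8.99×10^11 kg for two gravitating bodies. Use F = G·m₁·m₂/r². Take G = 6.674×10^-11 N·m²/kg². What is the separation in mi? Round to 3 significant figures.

From Newton's law of gravitation: r = √(G·m₁m₂/F).
F = 9.69×10^5 N; m₁ = 8.63×10^13 t = 8.630×10^16 kg; m₂ = 8.99×10^11 kg; G = 6.674×10^-11 N·m²/kg².
r = 2.312×10^6 m
2.312×10^6 m × (1 mi / 1609 m) = 1436 mi

1440 mi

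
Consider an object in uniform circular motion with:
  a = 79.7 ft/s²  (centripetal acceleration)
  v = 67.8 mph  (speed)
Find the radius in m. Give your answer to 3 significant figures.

Solving a = v²/r for r: r = v²/a.
a = 79.7 ft/s² = 24.29 m/s²; v = 67.8 mph = 30.31 m/s.
r = 37.82 m

37.8 m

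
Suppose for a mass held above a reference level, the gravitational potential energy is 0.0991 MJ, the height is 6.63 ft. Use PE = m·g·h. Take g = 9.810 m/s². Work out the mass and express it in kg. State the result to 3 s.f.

5000 kg

Rearranging PE = m·g·h for m: m = PE/(g·h).
PE = 0.0991 MJ = 99100 J; h = 6.63 ft = 2.021 m; g = 9.810 m/s².
m = 4999 kg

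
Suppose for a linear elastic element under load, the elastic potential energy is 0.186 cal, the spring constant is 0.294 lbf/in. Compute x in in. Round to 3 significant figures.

Rearranging U = ½k·x² for x: x = √(2U/k).
U = 0.186 cal = 0.7782 J; k = 0.294 lbf/in = 51.49 N/m.
x = 0.1739 m
0.1739 m × (1 in / 0.02540 m) = 6.845 in

6.85 in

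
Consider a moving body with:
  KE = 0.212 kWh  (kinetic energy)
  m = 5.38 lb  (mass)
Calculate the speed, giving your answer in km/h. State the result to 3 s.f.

Rearranging KE = ½mv² for v: v = √(2·KE/m).
KE = 0.212 kWh = 7.632×10^5 J; m = 5.38 lb = 2.440 kg.
v = 790.9 m/s
790.9 m/s × (1 km/h / 0.2778 m/s) = 2847 km/h

2850 km/h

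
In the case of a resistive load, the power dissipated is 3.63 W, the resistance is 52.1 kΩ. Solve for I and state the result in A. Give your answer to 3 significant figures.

0.00835 A

Solving P = I²R for I: I = √(P/R).
P = 3.63 W; R = 52.1 kΩ = 52100 Ω.
I = 0.008347 A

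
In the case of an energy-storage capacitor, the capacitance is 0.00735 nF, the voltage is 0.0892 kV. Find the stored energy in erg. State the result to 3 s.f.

Directly: E = ½CV².
C = 0.00735 nF = 7.350×10^-12 F; V = 0.0892 kV = 89.20 V.
E = 2.924×10^-8 J  (the unit combination reduces to kg·m²/s² = J)
2.924×10^-8 J × (1 erg / 1.000×10^-7 J) = 0.2924 erg

0.292 erg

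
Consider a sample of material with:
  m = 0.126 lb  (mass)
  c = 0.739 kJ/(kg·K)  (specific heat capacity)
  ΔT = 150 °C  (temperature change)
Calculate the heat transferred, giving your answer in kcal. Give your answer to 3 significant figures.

Q is given directly by: Q = mcΔT.
m = 0.126 lb = 0.05715 kg; c = 0.739 kJ/(kg·K) = 739.0 J/(kg·K); ΔT = 150 °C = 150.0 K.
Q = 6335 J
6335 J × (1 kcal / 4184 J) = 1.514 kcal

1.51 kcal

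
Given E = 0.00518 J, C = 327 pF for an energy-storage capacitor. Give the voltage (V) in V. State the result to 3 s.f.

5630 V

Solving E = ½C·V² for V: V = √(2E/C).
E = 0.00518 J; C = 327 pF = 3.270×10^-10 F.
V = 5629 V  (the unit combination reduces to kg·m²/(A·s³) = V)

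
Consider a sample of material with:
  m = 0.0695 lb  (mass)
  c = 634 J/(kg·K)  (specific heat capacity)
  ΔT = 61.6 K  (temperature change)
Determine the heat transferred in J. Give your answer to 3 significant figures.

1230 J

Q is given directly by: Q = mcΔT.
m = 0.0695 lb = 0.03152 kg; c = 634 J/(kg·K); ΔT = 61.6 K.
Q = 1231 J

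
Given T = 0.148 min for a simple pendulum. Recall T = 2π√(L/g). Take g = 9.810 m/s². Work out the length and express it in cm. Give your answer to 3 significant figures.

Solving T = 2π√(L/g) for L: L = g·(T/2π)².
T = 0.148 min = 8.880 s; g = 9.810 m/s².
L = 19.59 m
19.59 m × (1 cm / 0.01000 m) = 1959 cm

1960 cm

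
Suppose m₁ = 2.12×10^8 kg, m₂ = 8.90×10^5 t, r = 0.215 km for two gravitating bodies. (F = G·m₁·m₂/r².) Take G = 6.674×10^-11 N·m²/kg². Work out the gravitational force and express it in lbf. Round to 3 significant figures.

61.2 lbf

Directly: F = Gm₁m₂/r².
m₁ = 2.12×10^8 kg; m₂ = 8.90×10^5 t = 8.900×10^8 kg; r = 0.215 km = 215.0 m; G = 6.674×10^-11 N·m²/kg².
F = 272.4 N  (the unit combination reduces to kg·m/s² = N)
272.4 N × (1 lbf / 4.448 N) = 61.24 lbf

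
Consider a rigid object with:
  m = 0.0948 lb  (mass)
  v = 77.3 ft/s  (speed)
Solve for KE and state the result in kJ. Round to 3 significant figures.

KE is given directly by: KE = ½mv².
m = 0.0948 lb = 0.04300 kg; v = 77.3 ft/s = 23.56 m/s.
KE = 11.94 J
11.94 J × (1 kJ / 1000 J) = 0.01194 kJ

0.0119 kJ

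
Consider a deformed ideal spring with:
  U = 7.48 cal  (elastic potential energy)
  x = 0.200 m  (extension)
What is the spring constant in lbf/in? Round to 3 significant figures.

Solving U = ½k·x² for k: k = 2U/x².
U = 7.48 cal = 31.30 J; x = 0.200 m.
k = 1565 N/m
1565 N/m × (1 lbf/in / 175.1 N/m) = 8.935 lbf/in

8.94 lbf/in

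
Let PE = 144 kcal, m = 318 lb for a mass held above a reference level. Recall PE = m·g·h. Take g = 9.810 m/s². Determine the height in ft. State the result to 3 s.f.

1400 ft

Solving PE = m·g·h for h: h = PE/(m·g).
PE = 144 kcal = 6.025×10^5 J; m = 318 lb = 144.2 kg; g = 9.810 m/s².
h = 425.8 m
425.8 m × (1 ft / 0.3048 m) = 1397 ft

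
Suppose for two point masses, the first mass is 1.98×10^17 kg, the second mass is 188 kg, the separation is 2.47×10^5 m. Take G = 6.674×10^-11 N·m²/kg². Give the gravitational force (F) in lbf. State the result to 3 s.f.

F is given directly by: F = Gm₁m₂/r².
m₁ = 1.98×10^17 kg; m₂ = 188 kg; r = 2.47×10^5 m; G = 6.674×10^-11 N·m²/kg².
F = 0.04072 N
0.04072 N × (1 lbf / 4.448 N) = 0.009154 lbf

0.00915 lbf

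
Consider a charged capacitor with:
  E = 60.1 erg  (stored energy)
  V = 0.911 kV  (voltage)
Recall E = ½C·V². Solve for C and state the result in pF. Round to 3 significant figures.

Rearranging E = ½C·V² for C: C = 2E/V².
E = 60.1 erg = 6.010×10^-6 J; V = 0.911 kV = 911.0 V.
C = 1.448×10^-11 F
1.448×10^-11 F × (1 pF / 1.000×10^-12 F) = 14.48 pF

14.5 pF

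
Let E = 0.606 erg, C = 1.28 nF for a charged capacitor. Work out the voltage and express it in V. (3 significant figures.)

9.73 V

Rearranging: V = √(2E/C).
E = 0.606 erg = 6.060×10^-8 J; C = 1.28 nF = 1.280×10^-9 F.
V = 9.731 V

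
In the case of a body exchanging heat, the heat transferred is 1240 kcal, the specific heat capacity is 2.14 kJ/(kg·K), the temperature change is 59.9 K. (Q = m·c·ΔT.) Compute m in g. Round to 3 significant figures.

40500 g

Solving Q = m·c·ΔT for m: m = Q/(c·ΔT).
Q = 1240 kcal = 5.188×10^6 J; c = 2.14 kJ/(kg·K) = 2140 J/(kg·K); ΔT = 59.9 K.
m = 40.47 kg
40.47 kg × (1 g / 0.001000 kg) = 40474 g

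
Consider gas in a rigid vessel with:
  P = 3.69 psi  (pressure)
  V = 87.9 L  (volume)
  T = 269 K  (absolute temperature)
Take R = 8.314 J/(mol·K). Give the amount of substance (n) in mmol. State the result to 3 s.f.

1000 mmol

Rearranging PV = nRT for n: n = PV/(RT).
P = 3.69 psi = 25442 Pa; V = 87.9 L = 0.08790 m³; T = 269 K; R = 8.314 J/(mol·K).
n = 0.9999 mol
0.9999 mol × (1 mmol / 0.001000 mol) = 999.9 mmol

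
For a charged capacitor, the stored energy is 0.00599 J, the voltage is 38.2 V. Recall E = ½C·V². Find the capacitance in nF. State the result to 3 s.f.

8210 nF

Solving E = ½C·V² for C: C = 2E/V².
E = 0.00599 J; V = 38.2 V.
C = 8.210×10^-6 F
8.210×10^-6 F × (1 nF / 1.000×10^-9 F) = 8210 nF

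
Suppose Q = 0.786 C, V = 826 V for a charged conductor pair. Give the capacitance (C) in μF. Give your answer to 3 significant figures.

C is given directly by: C = Q/V.
Q = 0.786 C; V = 826 V.
C = 9.516×10^-4 F
9.516×10^-4 F × (1 μF / 1.000×10^-6 F) = 951.6 μF

952 μF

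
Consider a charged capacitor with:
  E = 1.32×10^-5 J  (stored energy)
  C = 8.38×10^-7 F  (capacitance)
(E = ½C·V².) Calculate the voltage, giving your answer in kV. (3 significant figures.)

Rearranging E = ½C·V² for V: V = √(2E/C).
E = 1.32×10^-5 J; C = 8.38×10^-7 F.
V = 5.613 V  (the unit combination reduces to kg·m²/(A·s³) = V)
5.613 V × (1 kV / 1000 V) = 0.005613 kV

0.00561 kV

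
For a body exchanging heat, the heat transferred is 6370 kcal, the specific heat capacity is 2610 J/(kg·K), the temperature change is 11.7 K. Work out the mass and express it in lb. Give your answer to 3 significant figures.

1920 lb

Rearranging: m = Q/(c·ΔT).
Q = 6370 kcal = 2.665×10^7 J; c = 2610 J/(kg·K); ΔT = 11.7 K.
m = 872.8 kg
872.8 kg × (1 lb / 0.4536 kg) = 1924 lb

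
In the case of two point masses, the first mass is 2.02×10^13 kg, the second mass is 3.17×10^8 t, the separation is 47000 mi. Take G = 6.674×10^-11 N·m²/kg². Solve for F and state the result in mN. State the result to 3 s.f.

74.7 mN

F is given directly by: F = Gm₁m₂/r².
m₁ = 2.02×10^13 kg; m₂ = 3.17×10^8 t = 3.170×10^11 kg; r = 47000 mi = 7.564×10^7 m; G = 6.674×10^-11 N·m²/kg².
F = 0.07470 N
0.07470 N × (1 mN / 0.001000 N) = 74.70 mN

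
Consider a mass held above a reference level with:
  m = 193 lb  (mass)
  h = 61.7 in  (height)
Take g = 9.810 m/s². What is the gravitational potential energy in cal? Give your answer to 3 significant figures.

322 cal

Directly: PE = mgh.
m = 193 lb = 87.54 kg; h = 61.7 in = 1.567 m; g = 9.810 m/s².
PE = 1346 J
1346 J × (1 cal / 4.184 J) = 321.7 cal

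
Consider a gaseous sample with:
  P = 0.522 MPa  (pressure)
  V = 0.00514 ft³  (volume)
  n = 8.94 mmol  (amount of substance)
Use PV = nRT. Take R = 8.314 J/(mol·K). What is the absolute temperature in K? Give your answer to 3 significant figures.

From the ideal-gas law: T = PV/(nR).
P = 0.522 MPa = 5.220×10^5 Pa; V = 0.00514 ft³ = 1.455×10^-4 m³; n = 8.94 mmol = 0.008940 mol; R = 8.314 J/(mol·K).
T = 1022 K

1020 K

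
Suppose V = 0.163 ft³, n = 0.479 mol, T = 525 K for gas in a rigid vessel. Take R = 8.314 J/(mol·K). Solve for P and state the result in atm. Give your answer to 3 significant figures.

4.47 atm

From the ideal-gas law: P = nRT/V.
V = 0.163 ft³ = 0.004616 m³; n = 0.479 mol; T = 525 K; R = 8.314 J/(mol·K).
P = 4.530×10^5 Pa
4.530×10^5 Pa × (1 atm / 1.013×10^5 Pa) = 4.470 atm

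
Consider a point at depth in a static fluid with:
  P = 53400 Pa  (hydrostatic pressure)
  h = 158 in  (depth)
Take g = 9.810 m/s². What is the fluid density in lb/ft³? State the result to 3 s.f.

Rearranging P = ρ·g·h for ρ: ρ = P/(g·h).
P = 53400 Pa; h = 158 in = 4.013 m; g = 9.810 m/s².
ρ = 1356 kg/m³
1356 kg/m³ × (1 lb/ft³ / 16.02 kg/m³) = 84.68 lb/ft³

84.7 lb/ft³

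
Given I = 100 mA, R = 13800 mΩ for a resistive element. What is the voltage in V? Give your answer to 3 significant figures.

1.38 V

From Ohm's law: V = IR.
I = 100 mA = 0.1000 A; R = 13800 mΩ = 13.80 Ω.
V = 1.380 V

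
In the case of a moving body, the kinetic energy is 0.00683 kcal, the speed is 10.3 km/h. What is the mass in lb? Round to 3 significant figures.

Rearranging: m = 2·KE/v².
KE = 0.00683 kcal = 28.58 J; v = 10.3 km/h = 2.861 m/s.
m = 6.982 kg
6.982 kg × (1 lb / 0.4536 kg) = 15.39 lb

15.4 lb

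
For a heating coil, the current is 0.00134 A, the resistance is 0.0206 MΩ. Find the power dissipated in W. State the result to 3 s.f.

0.0370 W

Directly: P = I²R.
I = 0.00134 A; R = 0.0206 MΩ = 20600 Ω.
P = 0.03699 W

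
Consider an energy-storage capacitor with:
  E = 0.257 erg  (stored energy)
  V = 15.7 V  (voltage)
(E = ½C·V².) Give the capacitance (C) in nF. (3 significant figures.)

Solving E = ½C·V² for C: C = 2E/V².
E = 0.257 erg = 2.570×10^-8 J; V = 15.7 V.
C = 2.085×10^-10 F
2.085×10^-10 F × (1 nF / 1.000×10^-9 F) = 0.2085 nF

0.209 nF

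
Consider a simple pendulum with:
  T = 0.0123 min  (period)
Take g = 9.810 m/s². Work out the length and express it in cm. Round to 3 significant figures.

Rearranging: L = g·(T/2π)².
T = 0.0123 min = 0.7380 s; g = 9.810 m/s².
L = 0.1353 m
0.1353 m × (1 cm / 0.01000 m) = 13.53 cm

13.5 cm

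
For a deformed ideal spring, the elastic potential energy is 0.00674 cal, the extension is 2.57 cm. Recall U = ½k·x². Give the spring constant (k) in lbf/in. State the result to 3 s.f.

Rearranging U = ½k·x² for k: k = 2U/x².
U = 0.00674 cal = 0.02820 J; x = 2.57 cm = 0.02570 m.
k = 85.39 N/m
85.39 N/m × (1 lbf/in / 175.1 N/m) = 0.4876 lbf/in

0.488 lbf/in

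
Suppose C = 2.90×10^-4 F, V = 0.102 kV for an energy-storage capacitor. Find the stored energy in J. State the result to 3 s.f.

E is given directly by: E = ½CV².
C = 2.90×10^-4 F; V = 0.102 kV = 102.0 V.
E = 1.509 J

1.51 J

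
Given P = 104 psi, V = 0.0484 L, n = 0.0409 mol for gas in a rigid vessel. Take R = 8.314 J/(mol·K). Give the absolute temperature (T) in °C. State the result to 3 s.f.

-171 °C

Rearranging PV = nRT for T: T = PV/(nR).
P = 104 psi = 7.171×10^5 Pa; V = 0.0484 L = 4.840×10^-5 m³; n = 0.0409 mol; R = 8.314 J/(mol·K).
T = 102.1 K
102.1 K − 273.15 = -171.1 °C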